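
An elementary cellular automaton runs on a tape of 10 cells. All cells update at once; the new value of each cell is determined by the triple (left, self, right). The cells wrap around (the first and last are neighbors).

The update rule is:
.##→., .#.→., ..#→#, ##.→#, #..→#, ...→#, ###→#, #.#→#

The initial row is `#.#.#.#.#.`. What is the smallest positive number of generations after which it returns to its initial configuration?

generation 1: .#.#.#.#.#
generation 2: #.#.#.#.#.

2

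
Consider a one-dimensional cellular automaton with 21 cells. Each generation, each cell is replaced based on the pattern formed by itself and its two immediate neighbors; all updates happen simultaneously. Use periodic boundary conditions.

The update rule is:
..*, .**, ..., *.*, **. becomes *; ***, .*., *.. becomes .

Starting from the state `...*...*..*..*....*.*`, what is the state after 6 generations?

generation 1: .**..**..*..*..***.*.
generation 2: ***.***.*..*..**.**..
generation 3: *.***.**..*..******.*
generation 4: ***.****.*..**....***
generation 5: ..***..**..***.****..
generation 6: ***.*.***.**.***..*.*

***.*.***.**.***..*.*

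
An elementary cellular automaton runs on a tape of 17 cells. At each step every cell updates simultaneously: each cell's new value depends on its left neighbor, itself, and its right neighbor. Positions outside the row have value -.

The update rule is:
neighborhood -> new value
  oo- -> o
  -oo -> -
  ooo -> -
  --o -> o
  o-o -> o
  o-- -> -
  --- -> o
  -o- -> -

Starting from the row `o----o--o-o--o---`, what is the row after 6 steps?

o-o-o--o--o-o--o-

step 1: --ooo--o-o--o--oo
step 2: oo--o-o-o--o--o-o
step 3: -o-o-o-o--o--o-o-
step 4: o-o-o-o--o--o-o--
step 5: -o-o-o--o--o-o--o
step 6: o-o-o--o--o-o--o-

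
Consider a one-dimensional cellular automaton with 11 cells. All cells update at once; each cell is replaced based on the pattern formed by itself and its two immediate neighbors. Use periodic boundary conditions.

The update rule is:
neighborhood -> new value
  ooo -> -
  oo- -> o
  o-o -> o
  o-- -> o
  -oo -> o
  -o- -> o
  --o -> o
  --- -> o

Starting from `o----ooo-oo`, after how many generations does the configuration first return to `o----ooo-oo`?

oooooo-ooo-
o----ooo-oo

2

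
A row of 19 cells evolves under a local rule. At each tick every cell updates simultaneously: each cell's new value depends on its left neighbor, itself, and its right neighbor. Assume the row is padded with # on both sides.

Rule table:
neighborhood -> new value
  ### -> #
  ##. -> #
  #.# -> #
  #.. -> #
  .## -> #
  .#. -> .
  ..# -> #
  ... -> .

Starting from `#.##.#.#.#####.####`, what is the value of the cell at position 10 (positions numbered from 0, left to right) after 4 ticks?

#

tick 1: #####.#.###########
tick 2: ######.############
tick 3: ###################
tick 4: ###################
position 10 holds #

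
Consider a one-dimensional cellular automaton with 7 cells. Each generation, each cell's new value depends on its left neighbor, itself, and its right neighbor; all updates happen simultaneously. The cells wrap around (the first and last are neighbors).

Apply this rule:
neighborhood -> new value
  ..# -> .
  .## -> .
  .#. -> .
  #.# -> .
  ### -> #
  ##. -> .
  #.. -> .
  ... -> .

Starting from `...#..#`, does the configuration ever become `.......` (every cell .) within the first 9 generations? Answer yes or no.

yes

.......
all cells are . at generation 1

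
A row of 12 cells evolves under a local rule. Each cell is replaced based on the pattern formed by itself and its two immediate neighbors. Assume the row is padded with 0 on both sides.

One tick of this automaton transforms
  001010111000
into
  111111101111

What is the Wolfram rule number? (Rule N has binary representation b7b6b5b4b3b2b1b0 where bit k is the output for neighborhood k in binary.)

127

position 7: 111 → 0  (bit 7 = 0)
position 8: 110 → 1  (bit 6 = 1)
position 3: 101 → 1  (bit 5 = 1)
position 9: 100 → 1  (bit 4 = 1)
position 6: 011 → 1  (bit 3 = 1)
position 2: 010 → 1  (bit 2 = 1)
position 1: 001 → 1  (bit 1 = 1)
position 0: 000 → 1  (bit 0 = 1)
bits b7..b0 = 01111111 = 127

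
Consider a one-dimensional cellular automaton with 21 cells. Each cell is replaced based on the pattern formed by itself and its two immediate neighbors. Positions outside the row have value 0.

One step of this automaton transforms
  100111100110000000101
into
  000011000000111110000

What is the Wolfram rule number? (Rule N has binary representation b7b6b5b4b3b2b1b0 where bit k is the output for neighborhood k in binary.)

position 4: 111 → 1  (bit 7 = 1)
position 6: 110 → 0  (bit 6 = 0)
position 19: 101 → 0  (bit 5 = 0)
position 1: 100 → 0  (bit 4 = 0)
position 3: 011 → 0  (bit 3 = 0)
position 0: 010 → 0  (bit 2 = 0)
position 2: 001 → 0  (bit 1 = 0)
position 12: 000 → 1  (bit 0 = 1)
bits b7..b0 = 10000001 = 129

129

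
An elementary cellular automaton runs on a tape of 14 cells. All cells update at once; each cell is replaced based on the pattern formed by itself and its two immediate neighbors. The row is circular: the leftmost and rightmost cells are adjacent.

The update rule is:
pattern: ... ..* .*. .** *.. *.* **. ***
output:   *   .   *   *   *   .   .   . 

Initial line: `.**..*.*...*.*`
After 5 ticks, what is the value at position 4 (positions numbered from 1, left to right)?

*

tick 1: .*.*.*.***.*.*
tick 2: .*.*.*.*...*.*
tick 3: .*.*.*.***.*.*  (repeats tick 1; period 2)
tick 5: .*.*.*.***.*.*
position 4 holds *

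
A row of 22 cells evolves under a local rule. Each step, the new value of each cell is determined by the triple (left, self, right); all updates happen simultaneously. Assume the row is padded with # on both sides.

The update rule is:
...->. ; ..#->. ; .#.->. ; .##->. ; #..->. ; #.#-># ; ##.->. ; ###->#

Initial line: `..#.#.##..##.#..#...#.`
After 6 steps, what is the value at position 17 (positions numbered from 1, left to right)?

...#.#......#........#
....#.................
......................
......................  (fixed point — unchanged through step 6)
position 17 holds .

.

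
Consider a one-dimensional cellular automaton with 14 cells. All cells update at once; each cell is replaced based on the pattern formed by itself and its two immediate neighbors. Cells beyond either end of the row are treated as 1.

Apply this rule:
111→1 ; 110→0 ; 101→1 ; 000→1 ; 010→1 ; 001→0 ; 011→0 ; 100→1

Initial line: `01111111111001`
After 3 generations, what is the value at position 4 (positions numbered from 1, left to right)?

0

10111111110100
01011111101110
11101111010101
position 4 holds 0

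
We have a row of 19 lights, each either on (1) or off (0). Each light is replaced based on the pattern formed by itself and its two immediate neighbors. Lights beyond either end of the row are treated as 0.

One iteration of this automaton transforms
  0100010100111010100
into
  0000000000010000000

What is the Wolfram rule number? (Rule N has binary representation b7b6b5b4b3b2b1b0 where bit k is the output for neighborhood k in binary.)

128

position 11: 111 → 1  (bit 7 = 1)
position 12: 110 → 0  (bit 6 = 0)
position 6: 101 → 0  (bit 5 = 0)
position 2: 100 → 0  (bit 4 = 0)
position 10: 011 → 0  (bit 3 = 0)
position 1: 010 → 0  (bit 2 = 0)
position 0: 001 → 0  (bit 1 = 0)
position 3: 000 → 0  (bit 0 = 0)
bits b7..b0 = 10000000 = 128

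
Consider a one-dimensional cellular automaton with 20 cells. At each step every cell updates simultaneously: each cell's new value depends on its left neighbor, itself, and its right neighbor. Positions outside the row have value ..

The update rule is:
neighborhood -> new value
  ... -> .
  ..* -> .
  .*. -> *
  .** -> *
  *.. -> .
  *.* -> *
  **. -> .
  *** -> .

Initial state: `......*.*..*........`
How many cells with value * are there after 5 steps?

2

......***..*........
......*....*........
......*....*........  (fixed point — unchanged through step 5)
count of *: 2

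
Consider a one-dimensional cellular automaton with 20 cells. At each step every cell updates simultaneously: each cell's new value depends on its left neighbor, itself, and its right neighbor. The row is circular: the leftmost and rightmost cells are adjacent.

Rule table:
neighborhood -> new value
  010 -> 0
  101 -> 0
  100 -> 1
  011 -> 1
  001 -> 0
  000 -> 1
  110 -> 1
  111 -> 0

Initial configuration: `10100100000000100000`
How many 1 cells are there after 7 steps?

00010011111110011110
11001010000011010011
01100001111011001010
01111101001011100001
01000100100010111100
00110010011000100111
10111001011110010101
count of 1: 12

12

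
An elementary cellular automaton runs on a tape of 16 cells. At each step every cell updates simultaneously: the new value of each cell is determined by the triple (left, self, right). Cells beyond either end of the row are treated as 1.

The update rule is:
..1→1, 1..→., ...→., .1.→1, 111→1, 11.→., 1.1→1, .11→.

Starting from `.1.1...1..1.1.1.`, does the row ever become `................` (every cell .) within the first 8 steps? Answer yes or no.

1111..11.1111111
111..1..1.111111
11..11.111.11111
1..1..1.1.1.1111
..11.1111111.111
.1..1.11111.1.11
11.111.111.111.1
1.1.1.1.1.1.1.1.
step 8 is 1.1.1.1.1.1.1.1., still not uniform .

no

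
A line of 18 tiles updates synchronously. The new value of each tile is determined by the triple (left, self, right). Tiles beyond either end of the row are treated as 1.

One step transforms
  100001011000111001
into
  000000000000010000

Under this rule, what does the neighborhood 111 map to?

1

At position 13 the neighborhood is 111; the next row has 1 there.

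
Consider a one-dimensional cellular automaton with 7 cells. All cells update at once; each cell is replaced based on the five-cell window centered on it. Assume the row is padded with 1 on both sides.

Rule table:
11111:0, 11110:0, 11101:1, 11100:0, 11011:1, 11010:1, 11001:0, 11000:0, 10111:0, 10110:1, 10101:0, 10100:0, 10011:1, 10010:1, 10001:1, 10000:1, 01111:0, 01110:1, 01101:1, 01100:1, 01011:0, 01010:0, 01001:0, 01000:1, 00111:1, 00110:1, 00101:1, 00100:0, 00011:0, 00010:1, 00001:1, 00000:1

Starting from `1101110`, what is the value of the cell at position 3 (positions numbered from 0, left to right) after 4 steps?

1

step 1: 0110111
step 2: 1111000
step 3: 0000010
step 4: 0111110
position 3 holds 1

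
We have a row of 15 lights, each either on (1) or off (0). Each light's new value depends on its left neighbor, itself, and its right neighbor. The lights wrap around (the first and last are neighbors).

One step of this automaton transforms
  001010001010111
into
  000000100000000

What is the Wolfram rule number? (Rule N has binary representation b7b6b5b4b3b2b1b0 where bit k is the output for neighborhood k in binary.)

position 13: 111 → 0  (bit 7 = 0)
position 14: 110 → 0  (bit 6 = 0)
position 3: 101 → 0  (bit 5 = 0)
position 0: 100 → 0  (bit 4 = 0)
position 12: 011 → 0  (bit 3 = 0)
position 2: 010 → 0  (bit 2 = 0)
position 1: 001 → 0  (bit 1 = 0)
position 6: 000 → 1  (bit 0 = 1)
bits b7..b0 = 00000001 = 1

1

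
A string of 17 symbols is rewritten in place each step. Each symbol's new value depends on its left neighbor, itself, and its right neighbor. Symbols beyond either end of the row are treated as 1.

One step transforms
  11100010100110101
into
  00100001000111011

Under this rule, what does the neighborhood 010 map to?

At position 6 the neighborhood is 010; the next row has 0 there.

0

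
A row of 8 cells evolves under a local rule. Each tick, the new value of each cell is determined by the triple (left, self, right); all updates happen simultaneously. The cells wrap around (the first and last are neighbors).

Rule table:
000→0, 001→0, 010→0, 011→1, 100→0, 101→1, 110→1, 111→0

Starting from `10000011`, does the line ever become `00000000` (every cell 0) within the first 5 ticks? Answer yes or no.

10000010
00000001
00000000
all cells are 0 at tick 3

yes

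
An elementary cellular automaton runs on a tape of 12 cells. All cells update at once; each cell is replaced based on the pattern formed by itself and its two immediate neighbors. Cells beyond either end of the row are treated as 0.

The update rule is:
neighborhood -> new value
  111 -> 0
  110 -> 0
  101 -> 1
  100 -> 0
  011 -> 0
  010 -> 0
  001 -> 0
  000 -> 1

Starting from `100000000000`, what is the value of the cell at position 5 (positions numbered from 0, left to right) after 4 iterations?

0

iteration 1: 001111111111
iteration 2: 100000000000  (repeats iteration 0; period 2)
iteration 4: 100000000000
position 5 holds 0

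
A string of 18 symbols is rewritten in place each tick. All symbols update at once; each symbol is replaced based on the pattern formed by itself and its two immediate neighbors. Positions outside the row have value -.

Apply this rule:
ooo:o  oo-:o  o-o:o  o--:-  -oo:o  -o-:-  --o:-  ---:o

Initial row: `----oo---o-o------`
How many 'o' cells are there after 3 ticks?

16

ooo-oo-o--o--ooooo
ooooooo------ooooo
ooooooo-oooo-ooooo
count of o: 16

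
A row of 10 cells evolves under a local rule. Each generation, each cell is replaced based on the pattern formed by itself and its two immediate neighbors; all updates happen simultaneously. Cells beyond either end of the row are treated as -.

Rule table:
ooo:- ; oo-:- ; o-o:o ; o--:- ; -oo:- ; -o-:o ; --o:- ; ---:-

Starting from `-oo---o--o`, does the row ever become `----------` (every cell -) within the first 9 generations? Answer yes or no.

generation 1: ------o--o
generation 2: ------o--o  (fixed point — unchanged through generation 9)
generation 9 is ------o--o, still not uniform -

no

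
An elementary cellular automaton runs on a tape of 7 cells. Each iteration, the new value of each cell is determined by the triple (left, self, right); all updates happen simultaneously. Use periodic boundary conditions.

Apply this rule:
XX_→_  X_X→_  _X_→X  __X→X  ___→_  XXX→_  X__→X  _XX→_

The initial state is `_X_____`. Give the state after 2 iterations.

iteration 1: XXX____
iteration 2: ___X__X

___X__X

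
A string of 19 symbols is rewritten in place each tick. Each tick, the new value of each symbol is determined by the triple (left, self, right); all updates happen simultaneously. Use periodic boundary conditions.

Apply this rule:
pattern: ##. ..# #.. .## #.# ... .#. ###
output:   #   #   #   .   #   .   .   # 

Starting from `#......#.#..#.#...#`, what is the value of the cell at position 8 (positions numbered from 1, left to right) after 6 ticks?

tick 1: ##....#.#.##.#.#.#.
tick 2: .##..#.#.#.##.#.#.#
tick 3: #.###.#.#.#.##.#.#.
tick 4: .#.###.#.#.#.##.#.#
tick 5: #.#.###.#.#.#.##.#.
tick 6: .#.#.###.#.#.#.##.#
position 8 holds #

#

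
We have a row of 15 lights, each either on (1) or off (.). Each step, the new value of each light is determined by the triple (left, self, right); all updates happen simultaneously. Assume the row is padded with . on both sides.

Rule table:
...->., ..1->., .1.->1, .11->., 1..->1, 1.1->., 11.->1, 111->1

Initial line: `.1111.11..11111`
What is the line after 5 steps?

......111..11.1

..111..11..1111
...111..11..111
....111..11..11
.....111..11..1
......111..11.1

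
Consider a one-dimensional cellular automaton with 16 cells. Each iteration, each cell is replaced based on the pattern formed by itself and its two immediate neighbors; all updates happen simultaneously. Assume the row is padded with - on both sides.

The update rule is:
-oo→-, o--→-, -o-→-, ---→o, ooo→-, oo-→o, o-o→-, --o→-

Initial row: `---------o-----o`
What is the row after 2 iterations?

-------o-o---o-o

iteration 1: oooooooo---ooo--
iteration 2: -------o-o---o-o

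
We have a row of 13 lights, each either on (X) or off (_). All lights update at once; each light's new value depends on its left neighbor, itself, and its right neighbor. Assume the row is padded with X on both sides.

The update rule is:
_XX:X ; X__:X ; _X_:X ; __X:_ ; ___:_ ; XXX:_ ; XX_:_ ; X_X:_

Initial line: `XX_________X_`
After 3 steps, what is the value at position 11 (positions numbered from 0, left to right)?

step 1: __X________X_
step 2: X_XX_______X_
step 3: __X_X______X_
position 11 holds X

X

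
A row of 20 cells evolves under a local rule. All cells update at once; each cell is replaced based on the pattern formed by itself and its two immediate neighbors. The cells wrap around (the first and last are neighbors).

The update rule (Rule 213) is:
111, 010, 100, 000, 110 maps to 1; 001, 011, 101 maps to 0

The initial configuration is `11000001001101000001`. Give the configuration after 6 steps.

11100111001100110011

11111101100101111100
01111100110100111110
00111110010110011111
10011111010011001111
11001111011001100111
11100111001100110011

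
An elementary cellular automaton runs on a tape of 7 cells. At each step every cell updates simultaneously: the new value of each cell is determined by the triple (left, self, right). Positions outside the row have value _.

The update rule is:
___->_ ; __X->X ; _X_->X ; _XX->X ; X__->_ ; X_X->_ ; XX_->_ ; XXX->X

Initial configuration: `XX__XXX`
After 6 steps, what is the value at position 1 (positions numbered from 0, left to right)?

X__XXX_
X_XXX__
X_XX___
X_X____
X_X____  (fixed point — unchanged through step 6)
position 1 holds _

_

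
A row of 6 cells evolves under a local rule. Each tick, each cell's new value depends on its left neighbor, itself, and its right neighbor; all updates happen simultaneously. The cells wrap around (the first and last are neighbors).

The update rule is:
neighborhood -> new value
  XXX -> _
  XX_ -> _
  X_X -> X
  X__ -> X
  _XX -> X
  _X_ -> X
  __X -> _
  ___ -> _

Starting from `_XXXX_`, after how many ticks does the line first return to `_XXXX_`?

6

_X___X
XXX__X
___X_X
X__XXX
_X_X__
_XXXX_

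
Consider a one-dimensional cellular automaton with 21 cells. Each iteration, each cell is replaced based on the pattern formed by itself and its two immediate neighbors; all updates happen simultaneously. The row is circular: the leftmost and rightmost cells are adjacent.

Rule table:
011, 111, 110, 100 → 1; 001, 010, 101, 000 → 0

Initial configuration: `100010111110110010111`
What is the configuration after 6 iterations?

iteration 1: 110000111110111000111
iteration 2: 111000111110111100111
iteration 3: 111100111110111110111
iteration 4: 111110111110111110111
iteration 5: 111110111110111110111  (fixed point — unchanged through iteration 6)

111110111110111110111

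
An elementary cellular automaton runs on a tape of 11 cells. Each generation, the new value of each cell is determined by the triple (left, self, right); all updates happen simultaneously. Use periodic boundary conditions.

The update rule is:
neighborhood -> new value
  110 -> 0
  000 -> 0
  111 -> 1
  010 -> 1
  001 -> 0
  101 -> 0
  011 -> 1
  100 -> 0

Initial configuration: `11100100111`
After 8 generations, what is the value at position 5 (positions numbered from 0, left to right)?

11000100111
10000100111
00000100111
00000100110
00000100100
00000100100  (fixed point — unchanged through generation 8)
position 5 holds 1

1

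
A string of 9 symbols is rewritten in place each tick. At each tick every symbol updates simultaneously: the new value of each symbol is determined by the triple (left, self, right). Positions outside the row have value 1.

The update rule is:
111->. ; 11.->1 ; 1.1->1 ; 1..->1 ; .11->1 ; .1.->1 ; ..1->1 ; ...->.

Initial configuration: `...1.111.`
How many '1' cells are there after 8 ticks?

1.1111.11
111..111.
..1111.11
111..111.  (repeats tick 2; period 2)
tick 8: 111..111.
count of 1: 6

6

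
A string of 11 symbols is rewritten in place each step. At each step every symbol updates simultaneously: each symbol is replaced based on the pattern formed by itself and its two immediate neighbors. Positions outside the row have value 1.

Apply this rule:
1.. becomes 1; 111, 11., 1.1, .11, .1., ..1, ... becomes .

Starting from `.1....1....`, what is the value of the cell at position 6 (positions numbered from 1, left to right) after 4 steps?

..1....1...
1..1....1..
.1..1....1.
..1..1.....
position 6 holds 1

1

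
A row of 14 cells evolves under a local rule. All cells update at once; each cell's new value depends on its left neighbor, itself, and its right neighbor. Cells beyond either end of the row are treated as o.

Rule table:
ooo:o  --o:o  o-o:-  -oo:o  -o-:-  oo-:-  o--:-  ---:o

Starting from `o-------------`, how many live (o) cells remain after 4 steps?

step 1: --oooooooooooo
step 2: -ooooooooooooo
step 3: -ooooooooooooo  (fixed point — unchanged through step 4)
count of o: 13

13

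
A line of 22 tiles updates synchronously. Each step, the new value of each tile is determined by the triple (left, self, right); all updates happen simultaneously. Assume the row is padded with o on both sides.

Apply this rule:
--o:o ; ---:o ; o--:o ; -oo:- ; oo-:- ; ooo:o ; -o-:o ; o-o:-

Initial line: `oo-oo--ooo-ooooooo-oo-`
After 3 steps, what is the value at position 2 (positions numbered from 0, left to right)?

o

o----oo-o---ooooo-----
-oooo---oooo-ooo-ooooo
--oo-ooo-oo---o---oooo
position 2 holds o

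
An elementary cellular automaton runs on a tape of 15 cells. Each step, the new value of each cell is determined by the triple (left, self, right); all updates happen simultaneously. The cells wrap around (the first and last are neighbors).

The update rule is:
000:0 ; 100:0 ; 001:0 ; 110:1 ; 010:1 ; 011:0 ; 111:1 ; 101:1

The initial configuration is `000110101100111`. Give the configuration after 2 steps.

000001111100001

step 1: 000011110100011
step 2: 000001111100001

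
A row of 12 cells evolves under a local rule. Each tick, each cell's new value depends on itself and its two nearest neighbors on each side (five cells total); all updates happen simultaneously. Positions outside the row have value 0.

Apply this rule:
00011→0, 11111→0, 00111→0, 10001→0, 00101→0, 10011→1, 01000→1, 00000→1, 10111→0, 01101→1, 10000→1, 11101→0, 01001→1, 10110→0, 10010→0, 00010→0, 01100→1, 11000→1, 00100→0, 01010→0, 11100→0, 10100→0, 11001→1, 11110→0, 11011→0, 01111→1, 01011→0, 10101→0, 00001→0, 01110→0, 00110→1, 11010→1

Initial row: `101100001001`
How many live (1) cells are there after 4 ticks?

5

000111000100
100000100011
011100010011
000010001111
count of 1: 5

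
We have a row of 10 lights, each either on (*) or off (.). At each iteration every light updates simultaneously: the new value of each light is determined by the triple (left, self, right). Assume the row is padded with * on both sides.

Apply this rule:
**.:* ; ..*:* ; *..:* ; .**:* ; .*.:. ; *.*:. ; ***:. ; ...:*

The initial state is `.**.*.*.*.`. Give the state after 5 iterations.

***.......

.**.......
.*********
.*........
..********
***.......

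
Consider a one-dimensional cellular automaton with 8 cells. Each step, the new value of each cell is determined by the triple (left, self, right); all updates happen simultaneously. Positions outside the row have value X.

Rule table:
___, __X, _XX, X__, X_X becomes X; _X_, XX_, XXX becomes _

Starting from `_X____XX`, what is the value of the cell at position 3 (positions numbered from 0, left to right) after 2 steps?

X_XXXXX_
_XX____X
position 3 holds _

_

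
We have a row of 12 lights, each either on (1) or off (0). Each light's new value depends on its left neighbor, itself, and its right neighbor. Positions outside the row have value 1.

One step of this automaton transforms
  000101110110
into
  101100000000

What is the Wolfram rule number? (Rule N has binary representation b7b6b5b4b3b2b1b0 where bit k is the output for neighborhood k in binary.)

position 6: 111 → 0  (bit 7 = 0)
position 7: 110 → 0  (bit 6 = 0)
position 4: 101 → 0  (bit 5 = 0)
position 0: 100 → 1  (bit 4 = 1)
position 5: 011 → 0  (bit 3 = 0)
position 3: 010 → 1  (bit 2 = 1)
position 2: 001 → 1  (bit 1 = 1)
position 1: 000 → 0  (bit 0 = 0)
bits b7..b0 = 00010110 = 22

22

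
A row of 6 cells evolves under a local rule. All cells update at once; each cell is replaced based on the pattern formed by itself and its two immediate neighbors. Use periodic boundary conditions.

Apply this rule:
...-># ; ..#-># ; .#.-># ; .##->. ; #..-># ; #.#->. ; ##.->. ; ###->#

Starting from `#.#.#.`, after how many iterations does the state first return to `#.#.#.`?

#.#.#.

1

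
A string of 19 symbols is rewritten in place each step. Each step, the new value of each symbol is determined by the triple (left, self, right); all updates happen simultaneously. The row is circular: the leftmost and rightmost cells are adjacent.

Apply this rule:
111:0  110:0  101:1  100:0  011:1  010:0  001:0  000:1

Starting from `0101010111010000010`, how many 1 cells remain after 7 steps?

9

step 1: 0010101100100111000
step 2: 1001011000000100011
step 3: 0000110011110001010
step 4: 1110100010000100100
step 5: 1001001000110000000
step 6: 0000000010100111110
step 7: 1111111001000100000
count of 1: 9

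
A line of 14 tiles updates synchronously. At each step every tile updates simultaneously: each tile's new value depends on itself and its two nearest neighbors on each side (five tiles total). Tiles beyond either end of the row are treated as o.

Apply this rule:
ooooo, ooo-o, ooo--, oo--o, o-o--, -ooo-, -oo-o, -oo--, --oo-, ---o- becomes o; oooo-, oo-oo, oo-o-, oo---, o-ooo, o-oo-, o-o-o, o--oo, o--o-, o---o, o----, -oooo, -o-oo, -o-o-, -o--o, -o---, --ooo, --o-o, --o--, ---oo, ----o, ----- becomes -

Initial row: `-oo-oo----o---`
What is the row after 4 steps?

o-----o-------

step 1: --o--o---o----
step 2: o-------o-----
step 3: o------o------
step 4: o-----o-------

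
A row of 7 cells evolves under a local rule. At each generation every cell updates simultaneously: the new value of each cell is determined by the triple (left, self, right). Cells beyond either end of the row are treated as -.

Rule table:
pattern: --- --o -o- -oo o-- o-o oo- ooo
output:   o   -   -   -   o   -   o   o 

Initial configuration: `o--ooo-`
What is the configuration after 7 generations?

-o--o--

-o--ooo
--o--oo
o--o--o
-o--o--
--o--oo  (repeats generation 2; period 3)
generation 7: -o--o--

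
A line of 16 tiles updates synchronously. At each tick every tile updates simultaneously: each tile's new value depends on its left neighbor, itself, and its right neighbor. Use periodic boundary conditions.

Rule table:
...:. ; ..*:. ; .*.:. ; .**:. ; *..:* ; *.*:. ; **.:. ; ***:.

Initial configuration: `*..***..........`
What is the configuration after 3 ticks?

...*....*.......

tick 1: .*....*.........
tick 2: ..*....*........
tick 3: ...*....*.......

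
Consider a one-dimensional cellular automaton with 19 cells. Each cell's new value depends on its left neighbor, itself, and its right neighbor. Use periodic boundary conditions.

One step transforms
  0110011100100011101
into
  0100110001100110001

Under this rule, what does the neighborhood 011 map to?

At position 1 the neighborhood is 011; the next row has 1 there.

1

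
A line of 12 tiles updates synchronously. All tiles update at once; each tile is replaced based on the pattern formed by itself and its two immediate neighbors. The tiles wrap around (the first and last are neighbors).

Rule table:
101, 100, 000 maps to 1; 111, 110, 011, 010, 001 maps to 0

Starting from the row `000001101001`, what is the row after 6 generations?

111100010100
000011001010
111000100101
000110010010
110001001001
001100100100

001100100100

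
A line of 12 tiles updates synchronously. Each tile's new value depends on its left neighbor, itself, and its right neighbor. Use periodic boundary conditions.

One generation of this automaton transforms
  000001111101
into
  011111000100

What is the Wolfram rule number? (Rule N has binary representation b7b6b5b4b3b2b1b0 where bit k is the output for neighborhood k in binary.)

position 6: 111 → 0  (bit 7 = 0)
position 9: 110 → 1  (bit 6 = 1)
position 10: 101 → 0  (bit 5 = 0)
position 0: 100 → 0  (bit 4 = 0)
position 5: 011 → 1  (bit 3 = 1)
position 11: 010 → 0  (bit 2 = 0)
position 4: 001 → 1  (bit 1 = 1)
position 1: 000 → 1  (bit 0 = 1)
bits b7..b0 = 01001011 = 75

75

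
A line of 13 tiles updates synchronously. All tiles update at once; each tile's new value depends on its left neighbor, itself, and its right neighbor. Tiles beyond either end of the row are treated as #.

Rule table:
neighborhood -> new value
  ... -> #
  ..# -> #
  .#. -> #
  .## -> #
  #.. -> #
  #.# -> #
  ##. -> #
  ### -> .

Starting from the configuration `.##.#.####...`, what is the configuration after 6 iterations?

#######..####
......####...
#######..####  (repeats iteration 1; period 2)
iteration 6: ......####...

......####...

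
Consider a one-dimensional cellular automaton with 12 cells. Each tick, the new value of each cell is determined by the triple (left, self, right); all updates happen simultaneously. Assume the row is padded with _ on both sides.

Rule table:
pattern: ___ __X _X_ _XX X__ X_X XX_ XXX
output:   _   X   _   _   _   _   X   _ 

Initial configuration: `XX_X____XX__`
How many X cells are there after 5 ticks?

tick 1: _X_____X_X__
tick 2: X_____X_____
tick 3: _____X______
tick 4: ____X_______
tick 5: ___X________
count of X: 1

1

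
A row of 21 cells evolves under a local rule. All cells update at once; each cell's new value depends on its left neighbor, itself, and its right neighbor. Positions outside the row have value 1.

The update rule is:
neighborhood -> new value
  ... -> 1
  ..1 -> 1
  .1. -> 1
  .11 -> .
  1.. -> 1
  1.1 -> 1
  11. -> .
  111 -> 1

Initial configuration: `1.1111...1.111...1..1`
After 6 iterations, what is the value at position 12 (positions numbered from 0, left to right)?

iteration 1: .1.11.11111.1.111111.
iteration 2: 111..1.111.111.1111.1
iteration 3: 11.1111.1.1.1.1.11.1.
iteration 4: 1.1.11.111111111..111
iteration 5: .111..1.1111111.11.11
iteration 6: 1.1.1111.11111.1..1.1
position 12 holds 1

1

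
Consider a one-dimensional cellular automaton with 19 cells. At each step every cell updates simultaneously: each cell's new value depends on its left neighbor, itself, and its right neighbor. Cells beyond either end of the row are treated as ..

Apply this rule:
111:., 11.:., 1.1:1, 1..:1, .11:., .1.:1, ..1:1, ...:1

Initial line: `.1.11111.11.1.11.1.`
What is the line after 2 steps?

111.....1..111..111
...11111111...11...

...11111111...11...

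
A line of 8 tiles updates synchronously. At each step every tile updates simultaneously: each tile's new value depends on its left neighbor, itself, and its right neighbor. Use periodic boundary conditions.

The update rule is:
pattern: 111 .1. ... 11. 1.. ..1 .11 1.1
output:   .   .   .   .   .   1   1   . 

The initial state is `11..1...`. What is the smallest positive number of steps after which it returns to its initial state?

8

step 1: 1..1...1
step 2: ..1...11
step 3: .1...11.
step 4: 1...11..
step 5: ...11..1
step 6: ..11..1.
step 7: .11..1..
step 8: 11..1...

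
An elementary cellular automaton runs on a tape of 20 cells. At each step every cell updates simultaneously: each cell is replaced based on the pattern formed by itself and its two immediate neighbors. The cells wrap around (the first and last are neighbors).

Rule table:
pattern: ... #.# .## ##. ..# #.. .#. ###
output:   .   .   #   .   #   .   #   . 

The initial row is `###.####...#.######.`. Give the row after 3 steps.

#...#.....##.#......
#..##....##..#.....#
..##....##..##....##

..##....##..##....##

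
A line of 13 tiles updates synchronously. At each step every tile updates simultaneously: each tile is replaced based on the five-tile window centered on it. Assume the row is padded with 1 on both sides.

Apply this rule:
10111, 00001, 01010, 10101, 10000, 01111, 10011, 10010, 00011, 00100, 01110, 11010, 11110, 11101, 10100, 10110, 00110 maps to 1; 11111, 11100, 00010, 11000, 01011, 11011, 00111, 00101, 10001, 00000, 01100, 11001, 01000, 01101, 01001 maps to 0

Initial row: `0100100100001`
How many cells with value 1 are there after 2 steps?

step 1: 1101101101110
step 2: 1101001001110
count of 1: 7

7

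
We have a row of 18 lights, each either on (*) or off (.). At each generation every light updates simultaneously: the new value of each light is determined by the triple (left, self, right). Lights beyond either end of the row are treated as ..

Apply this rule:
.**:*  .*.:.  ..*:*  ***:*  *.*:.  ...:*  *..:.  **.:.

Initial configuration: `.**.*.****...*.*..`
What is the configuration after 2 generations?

**....***..**....*
*..*****..**..***.

*..*****..**..***.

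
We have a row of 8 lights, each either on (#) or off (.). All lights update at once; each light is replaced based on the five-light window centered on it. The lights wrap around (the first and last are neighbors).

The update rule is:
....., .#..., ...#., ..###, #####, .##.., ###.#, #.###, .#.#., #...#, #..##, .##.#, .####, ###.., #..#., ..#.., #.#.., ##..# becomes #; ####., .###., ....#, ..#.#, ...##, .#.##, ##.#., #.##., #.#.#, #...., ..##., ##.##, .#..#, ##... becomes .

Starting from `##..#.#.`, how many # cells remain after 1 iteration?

.###.#..
count of #: 4

4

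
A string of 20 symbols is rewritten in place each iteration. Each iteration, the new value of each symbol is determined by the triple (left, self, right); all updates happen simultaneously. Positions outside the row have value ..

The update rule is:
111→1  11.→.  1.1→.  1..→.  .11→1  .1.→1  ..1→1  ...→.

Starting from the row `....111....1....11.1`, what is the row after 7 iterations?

1...11...11..11.....

...111....11...11..1
..111....11...11..11
.111....11...11..11.
111....11...11..11..
11....11...11..11...
1....11...11..11....
1...11...11..11.....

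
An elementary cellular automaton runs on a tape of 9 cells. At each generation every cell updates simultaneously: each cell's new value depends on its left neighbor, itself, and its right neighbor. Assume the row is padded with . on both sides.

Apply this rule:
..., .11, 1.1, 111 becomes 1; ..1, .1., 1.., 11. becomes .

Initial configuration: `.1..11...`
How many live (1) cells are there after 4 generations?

4

....1..11
111....1.
11..11...
1...1..11
count of 1: 4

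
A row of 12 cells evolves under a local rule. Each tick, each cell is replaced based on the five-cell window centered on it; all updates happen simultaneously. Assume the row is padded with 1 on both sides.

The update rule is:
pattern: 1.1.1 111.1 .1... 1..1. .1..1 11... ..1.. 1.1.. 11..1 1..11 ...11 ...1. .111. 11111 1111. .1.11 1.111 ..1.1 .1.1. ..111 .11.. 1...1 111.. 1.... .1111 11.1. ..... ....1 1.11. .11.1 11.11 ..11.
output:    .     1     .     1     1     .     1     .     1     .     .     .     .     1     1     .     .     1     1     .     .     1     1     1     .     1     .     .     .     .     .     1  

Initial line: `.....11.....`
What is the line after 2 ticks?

.1...1..1...
1..1.1111.1.

1..1.1111.1.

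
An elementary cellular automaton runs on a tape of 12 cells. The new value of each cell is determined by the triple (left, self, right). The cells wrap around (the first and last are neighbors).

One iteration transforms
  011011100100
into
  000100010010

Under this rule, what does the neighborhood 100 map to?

1

At position 7 the neighborhood is 100; the next row has 1 there.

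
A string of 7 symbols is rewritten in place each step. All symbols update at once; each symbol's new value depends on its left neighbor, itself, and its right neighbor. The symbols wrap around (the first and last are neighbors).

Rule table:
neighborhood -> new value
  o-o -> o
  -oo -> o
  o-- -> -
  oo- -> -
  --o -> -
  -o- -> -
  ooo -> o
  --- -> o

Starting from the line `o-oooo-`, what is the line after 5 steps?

o-o-ooo

-oooo-o
oooo-o-
ooo-o-o
oo-o-oo
o-o-ooo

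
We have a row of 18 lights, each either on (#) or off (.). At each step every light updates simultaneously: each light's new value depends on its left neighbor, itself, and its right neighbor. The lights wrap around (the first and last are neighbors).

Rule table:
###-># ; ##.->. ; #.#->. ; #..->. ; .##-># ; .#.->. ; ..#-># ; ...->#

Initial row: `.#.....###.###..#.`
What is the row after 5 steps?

#..######..##..#..
..######..##..#..#
.######..##..#..#.
######..##..#..#..
#####..##..#..#..#

#####..##..#..#..#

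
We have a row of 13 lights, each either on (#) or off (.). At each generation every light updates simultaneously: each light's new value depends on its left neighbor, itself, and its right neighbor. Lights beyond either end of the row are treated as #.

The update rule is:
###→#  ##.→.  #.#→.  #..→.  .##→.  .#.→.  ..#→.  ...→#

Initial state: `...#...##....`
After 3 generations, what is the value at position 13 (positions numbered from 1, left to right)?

.

generation 1: .#...#....##.
generation 2: ...#...##....  (repeats generation 0; period 2)
generation 3: .#...#....##.
position 13 holds .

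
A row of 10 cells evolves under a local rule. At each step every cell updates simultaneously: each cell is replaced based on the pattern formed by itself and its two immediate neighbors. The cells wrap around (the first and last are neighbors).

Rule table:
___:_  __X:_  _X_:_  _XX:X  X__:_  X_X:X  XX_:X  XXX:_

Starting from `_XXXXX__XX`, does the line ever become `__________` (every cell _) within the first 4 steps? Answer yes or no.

yes

step 1: XX___X__XX
step 2: _X______X_
step 3: __________
all cells are _ at step 3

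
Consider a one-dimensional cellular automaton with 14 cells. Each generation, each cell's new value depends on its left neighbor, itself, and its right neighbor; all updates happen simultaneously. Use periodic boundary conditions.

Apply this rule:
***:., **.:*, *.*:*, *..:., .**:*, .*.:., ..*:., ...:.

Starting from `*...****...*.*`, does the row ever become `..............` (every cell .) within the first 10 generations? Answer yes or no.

yes

generation 1: *...*..*....**
generation 2: *...........*.
generation 3: .............*
generation 4: ..............
all cells are . at generation 4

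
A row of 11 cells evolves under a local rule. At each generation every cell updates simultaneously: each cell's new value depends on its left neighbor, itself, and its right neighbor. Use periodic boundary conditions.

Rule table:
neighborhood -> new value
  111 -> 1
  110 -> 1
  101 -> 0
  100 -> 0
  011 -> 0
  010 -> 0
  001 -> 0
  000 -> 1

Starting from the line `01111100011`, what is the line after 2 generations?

00111101001
00011100000

00011100000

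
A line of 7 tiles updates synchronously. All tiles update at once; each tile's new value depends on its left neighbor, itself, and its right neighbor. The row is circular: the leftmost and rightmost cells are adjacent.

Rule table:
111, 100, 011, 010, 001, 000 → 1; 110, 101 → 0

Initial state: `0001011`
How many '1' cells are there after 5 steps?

1111010
1110010
1101110
1001100
1111011
count of 1: 6

6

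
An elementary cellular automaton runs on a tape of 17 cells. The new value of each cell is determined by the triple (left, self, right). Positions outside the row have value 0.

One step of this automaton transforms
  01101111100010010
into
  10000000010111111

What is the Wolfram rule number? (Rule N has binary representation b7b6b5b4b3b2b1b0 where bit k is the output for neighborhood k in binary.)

22

position 5: 111 → 0  (bit 7 = 0)
position 2: 110 → 0  (bit 6 = 0)
position 3: 101 → 0  (bit 5 = 0)
position 9: 100 → 1  (bit 4 = 1)
position 1: 011 → 0  (bit 3 = 0)
position 12: 010 → 1  (bit 2 = 1)
position 0: 001 → 1  (bit 1 = 1)
position 10: 000 → 0  (bit 0 = 0)
bits b7..b0 = 00010110 = 22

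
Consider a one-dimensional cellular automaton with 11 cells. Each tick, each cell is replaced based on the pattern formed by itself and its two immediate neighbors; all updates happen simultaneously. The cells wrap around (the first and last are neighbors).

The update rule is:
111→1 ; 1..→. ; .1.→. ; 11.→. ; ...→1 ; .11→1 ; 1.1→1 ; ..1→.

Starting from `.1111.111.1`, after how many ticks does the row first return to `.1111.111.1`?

11

1111.111.1.
111.111.1.1
11.111.1.11
1.111.1.111
.111.1.1111
111.1.1111.
11.1.1111.1
1.1.1111.11
.1.1111.111
1.1111.111.
.1111.111.1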